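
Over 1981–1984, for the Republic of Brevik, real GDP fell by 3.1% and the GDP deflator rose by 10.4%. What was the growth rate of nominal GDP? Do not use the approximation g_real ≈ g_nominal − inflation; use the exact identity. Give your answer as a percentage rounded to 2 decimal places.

6.98%

(1 + g_nom) = (1 + g_real)(1 + π) = 0.9690 × 1.1040 = 1.06978.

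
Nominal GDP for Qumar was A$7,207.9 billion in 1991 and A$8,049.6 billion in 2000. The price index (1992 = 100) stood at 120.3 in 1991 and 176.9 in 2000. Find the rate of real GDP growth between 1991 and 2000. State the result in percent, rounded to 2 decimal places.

-24.05%

Deflate each year: 1991 → 7207.9/1.203 = 5991.60; 2000 → 8049.6/1.769 = 4550.37.
So real GDP changed by 4550.37/5991.60 − 1 = -0.2405, i.e. -24.05%.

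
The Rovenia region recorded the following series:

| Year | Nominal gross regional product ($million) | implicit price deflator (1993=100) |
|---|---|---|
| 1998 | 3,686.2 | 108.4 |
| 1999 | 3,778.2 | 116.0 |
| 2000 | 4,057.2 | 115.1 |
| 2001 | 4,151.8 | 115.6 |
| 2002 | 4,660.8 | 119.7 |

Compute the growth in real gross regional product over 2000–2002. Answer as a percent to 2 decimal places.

10.46%

Real gross regional product 2000 = 4057.2/1.151 = 3524.93.
Real gross regional product 2002 = 4660.8/1.197 = 3893.73.
Change = 3893.73/3524.93 − 1 = 0.1046.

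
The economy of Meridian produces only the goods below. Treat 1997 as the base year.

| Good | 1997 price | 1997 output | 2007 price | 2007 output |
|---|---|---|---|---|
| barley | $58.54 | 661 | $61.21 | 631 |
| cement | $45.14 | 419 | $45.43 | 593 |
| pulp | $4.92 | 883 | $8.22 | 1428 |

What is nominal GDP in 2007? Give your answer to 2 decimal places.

Nominal GDP 2007 = Σ (p_2007 × q_2007) = 61.21·631 + 45.43·593 + 8.22·1428 = 77301.66.

$77301.66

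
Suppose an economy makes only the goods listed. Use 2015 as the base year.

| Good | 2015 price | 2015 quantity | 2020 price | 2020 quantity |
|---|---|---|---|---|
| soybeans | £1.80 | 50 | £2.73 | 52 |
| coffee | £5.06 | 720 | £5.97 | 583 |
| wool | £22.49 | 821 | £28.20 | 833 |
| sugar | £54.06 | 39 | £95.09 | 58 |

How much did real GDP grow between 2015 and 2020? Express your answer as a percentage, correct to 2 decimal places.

Real GDP 2015 = Nominal GDP 2015 = 1.80·50 + 5.06·720 + 22.49·821 + 54.06·39 = 24305.83.
Real GDP 2020 (at 2015 prices) = 1.80·52 + 5.06·583 + 22.49·833 + 54.06·58 = 24913.23.
Real growth = 24913.23/24305.83 − 1 = 0.0250.

2.50%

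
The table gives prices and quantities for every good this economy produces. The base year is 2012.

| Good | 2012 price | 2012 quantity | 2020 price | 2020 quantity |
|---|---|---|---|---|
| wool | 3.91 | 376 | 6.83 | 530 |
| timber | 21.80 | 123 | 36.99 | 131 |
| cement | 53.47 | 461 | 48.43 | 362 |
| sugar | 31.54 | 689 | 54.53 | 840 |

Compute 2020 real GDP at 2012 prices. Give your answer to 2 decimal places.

50777.84

Real GDP 2020 = Σ (p_2012 × q_2020) = 3.91·530 + 21.80·131 + 53.47·362 + 31.54·840 = 50777.84.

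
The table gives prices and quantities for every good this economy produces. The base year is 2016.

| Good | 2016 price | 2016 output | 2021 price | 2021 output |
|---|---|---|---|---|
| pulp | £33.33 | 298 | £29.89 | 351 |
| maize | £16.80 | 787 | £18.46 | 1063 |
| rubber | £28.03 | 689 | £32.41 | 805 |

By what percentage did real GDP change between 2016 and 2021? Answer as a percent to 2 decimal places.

22.73%

Real GDP 2016 = Nominal GDP 2016 = 33.33·298 + 16.80·787 + 28.03·689 = 42466.61.
Real GDP 2021 (at 2016 prices) = 33.33·351 + 16.80·1063 + 28.03·805 = 52121.38.
Real growth = 52121.38/42466.61 − 1 = 0.2273.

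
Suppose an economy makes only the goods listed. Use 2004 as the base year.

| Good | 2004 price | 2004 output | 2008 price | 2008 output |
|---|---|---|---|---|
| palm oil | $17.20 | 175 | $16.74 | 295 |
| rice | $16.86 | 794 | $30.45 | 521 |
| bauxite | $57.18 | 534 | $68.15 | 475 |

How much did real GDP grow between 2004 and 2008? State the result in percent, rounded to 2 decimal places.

Real GDP 2004 = Nominal GDP 2004 = 17.20·175 + 16.86·794 + 57.18·534 = 46930.96.
Real GDP 2008 (at 2004 prices) = 17.20·295 + 16.86·521 + 57.18·475 = 41018.56.
Real growth = 41018.56/46930.96 − 1 = -0.1260.

-12.60%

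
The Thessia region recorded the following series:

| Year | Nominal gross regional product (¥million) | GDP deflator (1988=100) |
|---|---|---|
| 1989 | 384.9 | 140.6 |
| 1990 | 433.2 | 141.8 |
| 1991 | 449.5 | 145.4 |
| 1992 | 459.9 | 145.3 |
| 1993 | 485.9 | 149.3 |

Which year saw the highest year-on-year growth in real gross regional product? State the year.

1990

1990: real = 433.2/1.418 = 305.50; growth vs 1989 (273.76) = 11.59%.
1991: real = 449.5/1.454 = 309.15; growth vs 1990 (305.50) = 1.19%.
1992: real = 459.9/1.453 = 316.52; growth vs 1991 (309.15) = 2.38%.
1993: real = 485.9/1.493 = 325.45; growth vs 1992 (316.52) = 2.82%.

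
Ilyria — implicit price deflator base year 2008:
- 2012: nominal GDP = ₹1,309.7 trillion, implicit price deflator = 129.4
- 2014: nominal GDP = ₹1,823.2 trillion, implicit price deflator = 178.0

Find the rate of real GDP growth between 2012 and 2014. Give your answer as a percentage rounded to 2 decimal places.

1.20%

Deflate each year: 2012 → 1309.7/1.294 = 1012.13; 2014 → 1823.2/1.780 = 1024.27.
So real GDP changed by 1024.27/1012.13 − 1 = 0.0120, i.e. 1.20%.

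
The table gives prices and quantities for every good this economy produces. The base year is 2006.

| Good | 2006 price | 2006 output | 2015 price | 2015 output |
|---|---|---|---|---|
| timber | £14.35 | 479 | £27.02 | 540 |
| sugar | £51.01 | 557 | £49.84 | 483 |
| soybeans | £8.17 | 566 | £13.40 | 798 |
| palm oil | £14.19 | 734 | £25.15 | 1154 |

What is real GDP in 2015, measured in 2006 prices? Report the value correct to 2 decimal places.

Real GDP 2015 = Σ (p_2006 × q_2015) = 14.35·540 + 51.01·483 + 8.17·798 + 14.19·1154 = 55281.75.

£55281.75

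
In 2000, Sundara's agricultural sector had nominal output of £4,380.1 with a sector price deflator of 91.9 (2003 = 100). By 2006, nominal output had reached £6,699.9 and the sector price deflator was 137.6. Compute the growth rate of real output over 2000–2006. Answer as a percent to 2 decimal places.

Real output 2000 = 4380.1 / 0.919 = 4766.16.
Real output 2006 = 6699.9 / 1.376 = 4869.11.
Real growth = 4869.11 / 4766.16 − 1 = 0.0216.

2.16%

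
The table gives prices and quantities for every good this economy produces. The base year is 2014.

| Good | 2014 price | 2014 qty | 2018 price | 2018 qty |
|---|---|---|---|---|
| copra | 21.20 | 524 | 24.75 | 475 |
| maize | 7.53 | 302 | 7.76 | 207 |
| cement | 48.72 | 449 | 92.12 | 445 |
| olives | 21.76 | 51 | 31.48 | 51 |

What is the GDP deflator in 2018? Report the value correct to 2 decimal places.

Nominal GDP 2018 = 24.75·475 + 7.76·207 + 92.12·445 + 31.48·51 = 55961.45.
Real GDP 2018 (at 2014 prices) = 21.20·475 + 7.53·207 + 48.72·445 + 21.76·51 = 34418.87.
Deflator = Nominal/Real × 100 = 55961.45/34418.87 × 100 = 162.589.

162.59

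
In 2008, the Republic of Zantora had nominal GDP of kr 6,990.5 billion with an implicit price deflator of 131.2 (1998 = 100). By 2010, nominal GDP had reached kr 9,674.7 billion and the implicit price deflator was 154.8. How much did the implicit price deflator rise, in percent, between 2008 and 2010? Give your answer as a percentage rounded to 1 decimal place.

Price-level change = 154.8 / 131.2 − 1 = 0.1799.

18.0%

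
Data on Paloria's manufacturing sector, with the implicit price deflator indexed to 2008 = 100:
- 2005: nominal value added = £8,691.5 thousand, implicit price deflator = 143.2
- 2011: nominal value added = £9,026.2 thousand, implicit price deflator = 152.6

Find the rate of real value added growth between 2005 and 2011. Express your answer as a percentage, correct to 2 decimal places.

-2.55%

Deflate each year: 2005 → 8691.5/1.432 = 6069.48; 2011 → 9026.2/1.526 = 5914.94.
So real value added changed by 5914.94/6069.48 − 1 = -0.0255, i.e. -2.55%.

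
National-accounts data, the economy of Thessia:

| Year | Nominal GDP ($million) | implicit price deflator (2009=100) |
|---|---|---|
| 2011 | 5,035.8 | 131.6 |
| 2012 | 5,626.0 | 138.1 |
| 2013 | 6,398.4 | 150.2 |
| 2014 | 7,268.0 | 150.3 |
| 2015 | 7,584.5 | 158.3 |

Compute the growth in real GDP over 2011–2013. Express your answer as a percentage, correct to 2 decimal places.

Real GDP 2011 = 5035.8/1.316 = 3826.60.
Real GDP 2013 = 6398.4/1.502 = 4259.92.
Change = 4259.92/3826.60 − 1 = 0.1132.

11.32%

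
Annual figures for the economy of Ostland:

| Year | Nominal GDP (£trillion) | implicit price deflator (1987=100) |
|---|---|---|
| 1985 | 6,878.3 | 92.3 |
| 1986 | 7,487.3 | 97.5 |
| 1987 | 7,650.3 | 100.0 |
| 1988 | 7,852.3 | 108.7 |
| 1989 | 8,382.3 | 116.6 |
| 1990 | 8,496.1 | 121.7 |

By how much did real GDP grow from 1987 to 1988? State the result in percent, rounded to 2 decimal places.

Real GDP 1987 = 7650.3/1.000 = 7650.30.
Real GDP 1988 = 7852.3/1.087 = 7223.83.
Change = 7223.83/7650.30 − 1 = -0.0557.

-5.57%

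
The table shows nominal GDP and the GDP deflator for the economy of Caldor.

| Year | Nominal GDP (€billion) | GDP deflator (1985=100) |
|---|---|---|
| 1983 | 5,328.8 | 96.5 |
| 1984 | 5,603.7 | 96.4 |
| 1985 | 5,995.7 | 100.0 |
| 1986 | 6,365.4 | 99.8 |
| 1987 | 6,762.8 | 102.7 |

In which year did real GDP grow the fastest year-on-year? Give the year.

1986

1984: real = 5603.7/0.964 = 5812.97; growth vs 1983 (5522.07) = 5.27%.
1985: real = 5995.7/1.000 = 5995.70; growth vs 1984 (5812.97) = 3.14%.
1986: real = 6365.4/0.998 = 6378.16; growth vs 1985 (5995.70) = 6.38%.
1987: real = 6762.8/1.027 = 6585.00; growth vs 1986 (6378.16) = 3.24%.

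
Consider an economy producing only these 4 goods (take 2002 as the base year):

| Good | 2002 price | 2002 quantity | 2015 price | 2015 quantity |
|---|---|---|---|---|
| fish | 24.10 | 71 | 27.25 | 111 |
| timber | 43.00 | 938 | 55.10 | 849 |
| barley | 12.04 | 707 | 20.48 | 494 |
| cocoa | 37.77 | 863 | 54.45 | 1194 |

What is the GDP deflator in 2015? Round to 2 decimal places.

138.47

Nominal GDP 2015 = 27.25·111 + 55.10·849 + 20.48·494 + 54.45·1194 = 124935.07.
Real GDP 2015 (at 2002 prices) = 24.10·111 + 43.00·849 + 12.04·494 + 37.77·1194 = 90227.24.
Deflator = Nominal/Real × 100 = 124935.07/90227.24 × 100 = 138.467.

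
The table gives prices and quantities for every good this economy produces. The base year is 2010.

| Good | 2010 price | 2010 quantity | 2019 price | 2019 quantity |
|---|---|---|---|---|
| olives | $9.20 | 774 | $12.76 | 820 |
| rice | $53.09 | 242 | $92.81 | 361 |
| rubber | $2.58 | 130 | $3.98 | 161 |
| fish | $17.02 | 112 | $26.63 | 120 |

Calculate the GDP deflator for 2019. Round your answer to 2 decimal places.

163.90

Nominal GDP 2019 = 12.76·820 + 92.81·361 + 3.98·161 + 26.63·120 = 47803.99.
Real GDP 2019 (at 2010 prices) = 9.20·820 + 53.09·361 + 2.58·161 + 17.02·120 = 29167.27.
Deflator = Nominal/Real × 100 = 47803.99/29167.27 × 100 = 163.896.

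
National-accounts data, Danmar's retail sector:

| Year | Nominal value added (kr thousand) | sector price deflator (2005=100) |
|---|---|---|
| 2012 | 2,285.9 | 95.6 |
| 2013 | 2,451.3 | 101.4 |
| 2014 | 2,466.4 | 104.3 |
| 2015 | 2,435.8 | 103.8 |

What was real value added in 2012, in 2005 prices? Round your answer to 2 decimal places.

kr 2,391.11 thousand

Real value added 2012 = 2285.9 / 0.956 = 2391.11.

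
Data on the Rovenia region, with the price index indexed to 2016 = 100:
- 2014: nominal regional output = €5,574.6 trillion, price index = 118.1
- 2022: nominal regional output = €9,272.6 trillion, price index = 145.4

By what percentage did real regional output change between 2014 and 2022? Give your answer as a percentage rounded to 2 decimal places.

Deflate each year: 2014 → 5574.6/1.181 = 4720.24; 2022 → 9272.6/1.454 = 6377.30.
So real regional output changed by 6377.30/4720.24 − 1 = 0.3511, i.e. 35.11%.

35.11%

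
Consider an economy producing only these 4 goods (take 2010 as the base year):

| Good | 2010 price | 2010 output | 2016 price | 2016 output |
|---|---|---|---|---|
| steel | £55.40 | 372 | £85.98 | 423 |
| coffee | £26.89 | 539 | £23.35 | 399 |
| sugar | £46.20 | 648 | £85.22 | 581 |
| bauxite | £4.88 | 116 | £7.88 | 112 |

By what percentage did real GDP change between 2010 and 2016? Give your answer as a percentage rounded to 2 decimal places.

Real GDP 2010 = Nominal GDP 2010 = 55.40·372 + 26.89·539 + 46.20·648 + 4.88·116 = 65606.19.
Real GDP 2016 (at 2010 prices) = 55.40·423 + 26.89·399 + 46.20·581 + 4.88·112 = 61552.07.
Real growth = 61552.07/65606.19 − 1 = -0.0618.

-6.18%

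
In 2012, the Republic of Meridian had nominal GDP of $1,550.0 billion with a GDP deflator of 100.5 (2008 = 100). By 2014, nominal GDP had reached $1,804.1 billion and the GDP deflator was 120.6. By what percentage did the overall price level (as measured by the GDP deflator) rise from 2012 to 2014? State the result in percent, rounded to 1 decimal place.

Price-level change = 120.6 / 100.5 − 1 = 0.2000.

20.0%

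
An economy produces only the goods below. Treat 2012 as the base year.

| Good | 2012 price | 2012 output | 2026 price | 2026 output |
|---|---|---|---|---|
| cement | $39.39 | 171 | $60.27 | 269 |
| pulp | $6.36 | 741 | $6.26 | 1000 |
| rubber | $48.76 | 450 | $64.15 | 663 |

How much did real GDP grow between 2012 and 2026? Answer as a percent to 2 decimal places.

Real GDP 2012 = Nominal GDP 2012 = 39.39·171 + 6.36·741 + 48.76·450 = 33390.45.
Real GDP 2026 (at 2012 prices) = 39.39·269 + 6.36·1000 + 48.76·663 = 49283.79.
Real growth = 49283.79/33390.45 − 1 = 0.4760.

47.60%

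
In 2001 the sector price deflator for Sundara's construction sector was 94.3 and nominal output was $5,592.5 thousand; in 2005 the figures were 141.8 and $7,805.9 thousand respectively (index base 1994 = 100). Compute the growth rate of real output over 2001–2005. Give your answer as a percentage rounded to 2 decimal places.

Deflate each year: 2001 → 5592.5/0.943 = 5930.54; 2005 → 7805.9/1.418 = 5504.87.
So real output changed by 5504.87/5930.54 − 1 = -0.0718, i.e. -7.18%.

-7.18%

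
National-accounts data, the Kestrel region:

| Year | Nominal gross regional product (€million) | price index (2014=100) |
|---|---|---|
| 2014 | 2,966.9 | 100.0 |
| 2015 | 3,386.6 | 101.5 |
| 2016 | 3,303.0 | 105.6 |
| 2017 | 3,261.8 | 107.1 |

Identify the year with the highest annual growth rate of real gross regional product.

2015

2015: real = 3386.6/1.015 = 3336.55; growth vs 2014 (2966.90) = 12.46%.
2016: real = 3303.0/1.056 = 3127.84; growth vs 2015 (3336.55) = -6.26%.
2017: real = 3261.8/1.071 = 3045.56; growth vs 2016 (3127.84) = -2.63%.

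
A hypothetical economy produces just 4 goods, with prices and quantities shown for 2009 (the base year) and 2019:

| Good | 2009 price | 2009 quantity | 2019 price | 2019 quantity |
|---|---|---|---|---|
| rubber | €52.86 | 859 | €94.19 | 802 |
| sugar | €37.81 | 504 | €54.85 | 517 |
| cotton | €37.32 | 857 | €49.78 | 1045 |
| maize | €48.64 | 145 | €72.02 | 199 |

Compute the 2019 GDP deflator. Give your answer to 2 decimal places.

153.90

Nominal GDP 2019 = 94.19·802 + 54.85·517 + 49.78·1045 + 72.02·199 = 170249.91.
Real GDP 2019 (at 2009 prices) = 52.86·802 + 37.81·517 + 37.32·1045 + 48.64·199 = 110620.25.
Deflator = Nominal/Real × 100 = 170249.91/110620.25 × 100 = 153.905.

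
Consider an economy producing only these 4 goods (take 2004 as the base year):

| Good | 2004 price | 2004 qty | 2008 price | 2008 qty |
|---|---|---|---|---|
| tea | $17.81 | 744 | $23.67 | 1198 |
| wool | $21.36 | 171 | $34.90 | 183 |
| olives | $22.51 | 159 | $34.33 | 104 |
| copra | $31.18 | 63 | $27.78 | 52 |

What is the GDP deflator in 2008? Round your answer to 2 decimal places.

136.12

Nominal GDP 2008 = 23.67·1198 + 34.90·183 + 34.33·104 + 27.78·52 = 39758.24.
Real GDP 2008 (at 2004 prices) = 17.81·1198 + 21.36·183 + 22.51·104 + 31.18·52 = 29207.66.
Deflator = Nominal/Real × 100 = 39758.24/29207.66 × 100 = 136.123.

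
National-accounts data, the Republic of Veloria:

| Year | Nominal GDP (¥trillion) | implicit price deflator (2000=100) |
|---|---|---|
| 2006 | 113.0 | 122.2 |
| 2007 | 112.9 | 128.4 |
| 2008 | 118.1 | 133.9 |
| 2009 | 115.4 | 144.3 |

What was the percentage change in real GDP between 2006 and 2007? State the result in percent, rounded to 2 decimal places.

-4.91%

Real GDP 2006 = 113.0/1.222 = 92.47.
Real GDP 2007 = 112.9/1.284 = 87.93.
Change = 87.93/92.47 − 1 = -0.0491.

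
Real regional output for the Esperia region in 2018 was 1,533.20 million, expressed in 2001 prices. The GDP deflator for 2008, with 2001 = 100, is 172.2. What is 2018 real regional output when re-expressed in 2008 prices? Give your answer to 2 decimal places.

2,640.17 million

Real regional output in 2008 prices = Real regional output in 2001 prices × (P_2008/P_2001) = 1533.20 × 1.722 = 2640.17.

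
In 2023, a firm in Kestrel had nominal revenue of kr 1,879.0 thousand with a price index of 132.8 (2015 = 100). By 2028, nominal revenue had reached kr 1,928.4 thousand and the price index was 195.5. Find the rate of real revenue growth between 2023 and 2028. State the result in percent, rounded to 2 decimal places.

Real revenue 2023 = 1879.0 / 1.328 = 1414.91.
Real revenue 2028 = 1928.4 / 1.955 = 986.39.
Real growth = 986.39 / 1414.91 − 1 = -0.3029.

-30.29%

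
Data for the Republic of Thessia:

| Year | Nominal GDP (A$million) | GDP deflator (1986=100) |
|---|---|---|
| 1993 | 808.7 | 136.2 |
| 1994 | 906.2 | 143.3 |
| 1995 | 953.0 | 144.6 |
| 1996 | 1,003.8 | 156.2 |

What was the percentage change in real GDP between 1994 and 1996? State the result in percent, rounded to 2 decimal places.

Real GDP 1994 = 906.2/1.433 = 632.38.
Real GDP 1996 = 1003.8/1.562 = 642.64.
Change = 642.64/632.38 − 1 = 0.0162.

1.62%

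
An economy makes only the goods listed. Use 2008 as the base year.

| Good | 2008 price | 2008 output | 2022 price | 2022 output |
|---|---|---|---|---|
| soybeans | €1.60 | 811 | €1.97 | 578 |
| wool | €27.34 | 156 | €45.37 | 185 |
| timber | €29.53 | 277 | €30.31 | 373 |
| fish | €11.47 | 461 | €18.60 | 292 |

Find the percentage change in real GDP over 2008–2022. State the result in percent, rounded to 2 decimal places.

6.92%

Real GDP 2008 = Nominal GDP 2008 = 1.60·811 + 27.34·156 + 29.53·277 + 11.47·461 = 19030.12.
Real GDP 2022 (at 2008 prices) = 1.60·578 + 27.34·185 + 29.53·373 + 11.47·292 = 20346.63.
Real growth = 20346.63/19030.12 − 1 = 0.0692.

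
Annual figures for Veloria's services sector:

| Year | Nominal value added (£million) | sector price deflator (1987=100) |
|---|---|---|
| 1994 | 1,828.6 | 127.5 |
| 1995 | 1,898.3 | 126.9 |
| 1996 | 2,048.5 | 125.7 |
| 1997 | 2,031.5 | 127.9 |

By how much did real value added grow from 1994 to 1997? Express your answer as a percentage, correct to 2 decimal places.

10.75%

Real value added 1994 = 1828.6/1.275 = 1434.20.
Real value added 1997 = 2031.5/1.279 = 1588.35.
Change = 1588.35/1434.20 − 1 = 0.1075.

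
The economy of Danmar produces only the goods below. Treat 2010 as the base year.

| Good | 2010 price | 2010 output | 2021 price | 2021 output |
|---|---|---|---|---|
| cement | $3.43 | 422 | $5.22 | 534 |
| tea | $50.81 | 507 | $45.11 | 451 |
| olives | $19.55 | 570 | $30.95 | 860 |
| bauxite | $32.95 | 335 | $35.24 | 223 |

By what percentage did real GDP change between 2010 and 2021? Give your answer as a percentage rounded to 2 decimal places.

-0.98%

Real GDP 2010 = Nominal GDP 2010 = 3.43·422 + 50.81·507 + 19.55·570 + 32.95·335 = 49389.88.
Real GDP 2021 (at 2010 prices) = 3.43·534 + 50.81·451 + 19.55·860 + 32.95·223 = 48907.78.
Real growth = 48907.78/49389.88 − 1 = -0.0098.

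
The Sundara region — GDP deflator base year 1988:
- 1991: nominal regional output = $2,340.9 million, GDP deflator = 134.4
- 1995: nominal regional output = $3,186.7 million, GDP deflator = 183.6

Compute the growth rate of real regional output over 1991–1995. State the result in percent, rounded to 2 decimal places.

Deflate each year: 1991 → 2340.9/1.344 = 1741.74; 1995 → 3186.7/1.836 = 1735.68.
So real regional output changed by 1735.68/1741.74 − 1 = -0.0035, i.e. -0.35%.

-0.35%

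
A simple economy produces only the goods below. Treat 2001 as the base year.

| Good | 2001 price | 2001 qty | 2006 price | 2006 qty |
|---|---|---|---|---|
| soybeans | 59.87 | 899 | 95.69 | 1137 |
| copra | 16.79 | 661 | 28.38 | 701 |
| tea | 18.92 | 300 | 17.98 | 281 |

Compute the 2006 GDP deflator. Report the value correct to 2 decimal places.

157.06

Nominal GDP 2006 = 95.69·1137 + 28.38·701 + 17.98·281 = 133746.29.
Real GDP 2006 (at 2001 prices) = 59.87·1137 + 16.79·701 + 18.92·281 = 85158.50.
Deflator = Nominal/Real × 100 = 133746.29/85158.50 × 100 = 157.056.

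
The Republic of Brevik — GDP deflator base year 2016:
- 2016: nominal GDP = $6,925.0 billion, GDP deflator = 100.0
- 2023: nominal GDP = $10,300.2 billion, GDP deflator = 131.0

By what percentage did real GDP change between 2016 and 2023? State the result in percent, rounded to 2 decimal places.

13.54%

Deflate each year: 2016 → 6925.0/1.000 = 6925.00; 2023 → 10300.2/1.310 = 7862.75.
So real GDP changed by 7862.75/6925.00 − 1 = 0.1354, i.e. 13.54%.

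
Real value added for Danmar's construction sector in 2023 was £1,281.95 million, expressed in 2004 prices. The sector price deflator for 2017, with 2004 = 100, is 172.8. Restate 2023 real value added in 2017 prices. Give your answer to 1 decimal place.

Real value added in 2017 prices = Real value added in 2004 prices × (P_2017/P_2004) = 1281.95 × 1.728 = 2215.21.

£2,215.2 million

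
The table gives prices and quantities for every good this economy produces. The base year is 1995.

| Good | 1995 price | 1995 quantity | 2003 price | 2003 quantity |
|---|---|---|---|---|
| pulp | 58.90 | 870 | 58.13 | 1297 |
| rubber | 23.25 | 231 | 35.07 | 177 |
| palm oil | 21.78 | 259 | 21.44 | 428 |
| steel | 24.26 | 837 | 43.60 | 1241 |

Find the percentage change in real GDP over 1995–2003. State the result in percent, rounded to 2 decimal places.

Real GDP 1995 = Nominal GDP 1995 = 58.90·870 + 23.25·231 + 21.78·259 + 24.26·837 = 82560.39.
Real GDP 2003 (at 1995 prices) = 58.90·1297 + 23.25·177 + 21.78·428 + 24.26·1241 = 119937.05.
Real growth = 119937.05/82560.39 − 1 = 0.4527.

45.27%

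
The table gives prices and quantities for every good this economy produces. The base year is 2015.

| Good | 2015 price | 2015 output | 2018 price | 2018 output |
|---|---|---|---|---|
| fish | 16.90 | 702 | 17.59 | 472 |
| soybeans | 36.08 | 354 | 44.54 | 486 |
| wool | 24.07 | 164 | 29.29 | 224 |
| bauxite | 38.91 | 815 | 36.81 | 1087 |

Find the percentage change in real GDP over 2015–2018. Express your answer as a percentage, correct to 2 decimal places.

21.40%

Real GDP 2015 = Nominal GDP 2015 = 16.90·702 + 36.08·354 + 24.07·164 + 38.91·815 = 60295.25.
Real GDP 2018 (at 2015 prices) = 16.90·472 + 36.08·486 + 24.07·224 + 38.91·1087 = 73198.53.
Real growth = 73198.53/60295.25 − 1 = 0.2140.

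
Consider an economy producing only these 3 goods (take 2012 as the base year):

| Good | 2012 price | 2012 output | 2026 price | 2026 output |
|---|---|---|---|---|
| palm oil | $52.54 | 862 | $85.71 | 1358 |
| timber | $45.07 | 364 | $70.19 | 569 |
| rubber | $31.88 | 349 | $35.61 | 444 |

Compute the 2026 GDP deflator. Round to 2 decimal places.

154.88

Nominal GDP 2026 = 85.71·1358 + 70.19·569 + 35.61·444 = 172143.13.
Real GDP 2026 (at 2012 prices) = 52.54·1358 + 45.07·569 + 31.88·444 = 111148.87.
Deflator = Nominal/Real × 100 = 172143.13/111148.87 × 100 = 154.876.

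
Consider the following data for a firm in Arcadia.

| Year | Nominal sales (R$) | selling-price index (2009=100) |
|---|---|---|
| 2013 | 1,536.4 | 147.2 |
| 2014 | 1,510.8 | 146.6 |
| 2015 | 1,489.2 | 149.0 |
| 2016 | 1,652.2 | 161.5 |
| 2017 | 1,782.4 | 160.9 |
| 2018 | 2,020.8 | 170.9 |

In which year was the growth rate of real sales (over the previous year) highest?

2014: real = 1510.8/1.466 = 1030.56; growth vs 2013 (1043.75) = -1.26%.
2015: real = 1489.2/1.490 = 999.46; growth vs 2014 (1030.56) = -3.02%.
2016: real = 1652.2/1.615 = 1023.03; growth vs 2015 (999.46) = 2.36%.
2017: real = 1782.4/1.609 = 1107.77; growth vs 2016 (1023.03) = 8.28%.
2018: real = 2020.8/1.709 = 1182.45; growth vs 2017 (1107.77) = 6.74%.

2017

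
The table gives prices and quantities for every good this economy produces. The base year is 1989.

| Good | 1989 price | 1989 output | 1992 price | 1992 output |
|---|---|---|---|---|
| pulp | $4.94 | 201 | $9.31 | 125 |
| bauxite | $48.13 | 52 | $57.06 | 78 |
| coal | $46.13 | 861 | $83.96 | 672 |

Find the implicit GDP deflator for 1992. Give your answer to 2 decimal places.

Nominal GDP 1992 = 9.31·125 + 57.06·78 + 83.96·672 = 62035.55.
Real GDP 1992 (at 1989 prices) = 4.94·125 + 48.13·78 + 46.13·672 = 35371.00.
Deflator = Nominal/Real × 100 = 62035.55/35371.00 × 100 = 175.385.

175.39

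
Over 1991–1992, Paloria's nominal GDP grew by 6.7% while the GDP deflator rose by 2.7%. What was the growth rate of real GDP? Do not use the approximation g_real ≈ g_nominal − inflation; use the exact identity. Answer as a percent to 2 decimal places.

(1 + g_nom) = (1 + g_real)(1 + π), so g_real = 1.0670 / 1.0270 − 1 = 0.03895.

3.89%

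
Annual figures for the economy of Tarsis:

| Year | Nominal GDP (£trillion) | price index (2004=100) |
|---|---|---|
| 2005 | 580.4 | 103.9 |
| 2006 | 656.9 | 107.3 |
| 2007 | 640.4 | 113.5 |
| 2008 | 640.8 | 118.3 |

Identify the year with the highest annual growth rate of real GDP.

2006

2006: real = 656.9/1.073 = 612.21; growth vs 2005 (558.61) = 9.60%.
2007: real = 640.4/1.135 = 564.23; growth vs 2006 (612.21) = -7.84%.
2008: real = 640.8/1.183 = 541.67; growth vs 2007 (564.23) = -4.00%.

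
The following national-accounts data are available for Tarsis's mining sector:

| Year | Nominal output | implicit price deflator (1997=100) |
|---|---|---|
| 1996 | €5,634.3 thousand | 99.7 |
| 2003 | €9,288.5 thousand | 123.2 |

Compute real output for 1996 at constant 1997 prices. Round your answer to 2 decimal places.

Real output = Nominal / (implicit price deflator/100) = 5634.3 / 0.997 = 5651.25.

€5,651.25 thousand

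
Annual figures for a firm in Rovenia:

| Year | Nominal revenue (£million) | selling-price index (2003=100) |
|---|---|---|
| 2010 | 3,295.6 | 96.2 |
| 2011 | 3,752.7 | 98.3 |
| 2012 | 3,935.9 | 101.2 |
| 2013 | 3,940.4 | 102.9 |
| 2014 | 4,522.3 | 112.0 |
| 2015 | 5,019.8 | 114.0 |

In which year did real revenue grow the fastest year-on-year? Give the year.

2011

2011: real = 3752.7/0.983 = 3817.60; growth vs 2010 (3425.78) = 11.44%.
2012: real = 3935.9/1.012 = 3889.23; growth vs 2011 (3817.60) = 1.88%.
2013: real = 3940.4/1.029 = 3829.35; growth vs 2012 (3889.23) = -1.54%.
2014: real = 4522.3/1.120 = 4037.77; growth vs 2013 (3829.35) = 5.44%.
2015: real = 5019.8/1.140 = 4403.33; growth vs 2014 (4037.77) = 9.05%.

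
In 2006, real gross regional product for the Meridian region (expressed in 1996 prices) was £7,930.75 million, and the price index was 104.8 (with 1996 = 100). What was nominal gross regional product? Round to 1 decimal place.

£8,311.4 million

Nominal gross regional product = Real × (price index/100) = 7930.75 × 1.048 = 8311.43.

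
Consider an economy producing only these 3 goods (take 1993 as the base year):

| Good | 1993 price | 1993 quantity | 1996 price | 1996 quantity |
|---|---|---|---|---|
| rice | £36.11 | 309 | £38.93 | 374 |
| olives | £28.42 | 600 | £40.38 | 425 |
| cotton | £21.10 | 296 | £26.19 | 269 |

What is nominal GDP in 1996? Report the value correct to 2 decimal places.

£38766.43

Nominal GDP 1996 = Σ (p_1996 × q_1996) = 38.93·374 + 40.38·425 + 26.19·269 = 38766.43.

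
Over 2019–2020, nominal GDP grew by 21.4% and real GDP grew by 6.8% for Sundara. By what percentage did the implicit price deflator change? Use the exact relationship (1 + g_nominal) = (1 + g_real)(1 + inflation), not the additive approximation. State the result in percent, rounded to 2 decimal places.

13.67%

(1 + g_nom) = (1 + g_real)(1 + π), so π = 1.2140 / 1.0680 − 1 = 0.13670.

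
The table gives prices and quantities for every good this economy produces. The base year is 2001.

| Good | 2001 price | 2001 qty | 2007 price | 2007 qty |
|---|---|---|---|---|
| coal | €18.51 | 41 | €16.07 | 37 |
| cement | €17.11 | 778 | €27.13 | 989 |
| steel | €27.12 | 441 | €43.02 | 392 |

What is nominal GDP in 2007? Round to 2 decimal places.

Nominal GDP 2007 = Σ (p_2007 × q_2007) = 16.07·37 + 27.13·989 + 43.02·392 = 44290.00.

€44290.00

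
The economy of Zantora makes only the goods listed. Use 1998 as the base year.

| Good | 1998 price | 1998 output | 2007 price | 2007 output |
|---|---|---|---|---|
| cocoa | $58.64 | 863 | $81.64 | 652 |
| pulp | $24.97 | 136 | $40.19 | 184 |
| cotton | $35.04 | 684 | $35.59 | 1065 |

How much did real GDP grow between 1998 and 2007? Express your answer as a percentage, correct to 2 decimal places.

2.79%

Real GDP 1998 = Nominal GDP 1998 = 58.64·863 + 24.97·136 + 35.04·684 = 77969.60.
Real GDP 2007 (at 1998 prices) = 58.64·652 + 24.97·184 + 35.04·1065 = 80145.36.
Real growth = 80145.36/77969.60 − 1 = 0.0279.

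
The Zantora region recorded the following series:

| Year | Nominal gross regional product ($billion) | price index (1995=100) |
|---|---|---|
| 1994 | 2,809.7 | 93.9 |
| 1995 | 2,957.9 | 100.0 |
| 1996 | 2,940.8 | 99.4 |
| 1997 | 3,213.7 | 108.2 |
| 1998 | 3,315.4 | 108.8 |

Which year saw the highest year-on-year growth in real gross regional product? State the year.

1995: real = 2957.9/1.000 = 2957.90; growth vs 1994 (2992.23) = -1.15%.
1996: real = 2940.8/0.994 = 2958.55; growth vs 1995 (2957.90) = 0.02%.
1997: real = 3213.7/1.082 = 2970.15; growth vs 1996 (2958.55) = 0.39%.
1998: real = 3315.4/1.088 = 3047.24; growth vs 1997 (2970.15) = 2.60%.

1998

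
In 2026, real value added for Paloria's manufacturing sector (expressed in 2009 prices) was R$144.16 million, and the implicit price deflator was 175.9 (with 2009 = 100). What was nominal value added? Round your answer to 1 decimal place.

Nominal value added = Real × (implicit price deflator/100) = 144.16 × 1.759 = 253.58.

R$253.6 million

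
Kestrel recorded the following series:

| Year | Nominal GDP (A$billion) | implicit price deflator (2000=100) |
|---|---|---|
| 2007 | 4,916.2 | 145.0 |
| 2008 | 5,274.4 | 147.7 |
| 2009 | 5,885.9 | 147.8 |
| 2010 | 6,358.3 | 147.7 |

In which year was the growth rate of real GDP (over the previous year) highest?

2008: real = 5274.4/1.477 = 3571.02; growth vs 2007 (3390.48) = 5.32%.
2009: real = 5885.9/1.478 = 3982.34; growth vs 2008 (3571.02) = 11.52%.
2010: real = 6358.3/1.477 = 4304.87; growth vs 2009 (3982.34) = 8.10%.

2009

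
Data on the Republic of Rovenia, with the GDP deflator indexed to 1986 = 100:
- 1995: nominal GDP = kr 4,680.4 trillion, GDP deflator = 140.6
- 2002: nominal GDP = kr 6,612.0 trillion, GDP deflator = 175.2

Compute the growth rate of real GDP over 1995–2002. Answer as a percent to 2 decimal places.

13.37%

Real GDP 1995 = 4680.4 / 1.406 = 3328.88.
Real GDP 2002 = 6612.0 / 1.752 = 3773.97.
Real growth = 3773.97 / 3328.88 − 1 = 0.1337.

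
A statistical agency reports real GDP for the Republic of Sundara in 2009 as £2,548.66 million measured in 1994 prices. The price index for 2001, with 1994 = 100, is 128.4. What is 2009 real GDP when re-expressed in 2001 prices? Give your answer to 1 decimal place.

Real GDP in 2001 prices = Real GDP in 1994 prices × (P_2001/P_1994) = 2548.66 × 1.284 = 3272.48.

£3,272.5 million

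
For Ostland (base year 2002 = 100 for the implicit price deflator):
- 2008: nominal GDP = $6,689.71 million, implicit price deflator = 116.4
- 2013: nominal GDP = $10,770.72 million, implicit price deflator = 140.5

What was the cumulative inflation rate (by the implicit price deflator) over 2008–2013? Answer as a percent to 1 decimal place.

Price-level change = 140.5 / 116.4 − 1 = 0.2070.

20.7%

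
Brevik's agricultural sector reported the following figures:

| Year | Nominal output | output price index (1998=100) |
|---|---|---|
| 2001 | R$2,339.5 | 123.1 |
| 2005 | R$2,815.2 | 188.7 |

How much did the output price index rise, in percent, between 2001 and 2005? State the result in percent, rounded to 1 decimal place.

53.3%

Price-level change = 188.7 / 123.1 − 1 = 0.5329.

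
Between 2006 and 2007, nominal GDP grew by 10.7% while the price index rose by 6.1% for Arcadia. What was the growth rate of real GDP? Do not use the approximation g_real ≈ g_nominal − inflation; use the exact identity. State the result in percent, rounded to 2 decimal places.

4.34%

(1 + g_nom) = (1 + g_real)(1 + π), so g_real = 1.1070 / 1.0610 − 1 = 0.04336.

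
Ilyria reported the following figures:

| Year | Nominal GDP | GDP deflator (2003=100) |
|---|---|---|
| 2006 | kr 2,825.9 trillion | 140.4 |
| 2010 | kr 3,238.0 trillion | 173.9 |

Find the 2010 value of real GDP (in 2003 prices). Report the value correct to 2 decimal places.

kr 1,861.99 trillion

Real GDP = Nominal / (GDP deflator/100) = 3238.0 / 1.739 = 1861.99.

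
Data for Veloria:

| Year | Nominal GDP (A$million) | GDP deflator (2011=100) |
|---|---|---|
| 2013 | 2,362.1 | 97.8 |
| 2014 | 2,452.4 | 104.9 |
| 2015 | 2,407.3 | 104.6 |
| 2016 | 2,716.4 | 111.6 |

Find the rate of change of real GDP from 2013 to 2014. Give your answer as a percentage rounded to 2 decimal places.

-3.20%

Real GDP 2013 = 2362.1/0.978 = 2415.24.
Real GDP 2014 = 2452.4/1.049 = 2337.85.
Change = 2337.85/2415.24 − 1 = -0.0320.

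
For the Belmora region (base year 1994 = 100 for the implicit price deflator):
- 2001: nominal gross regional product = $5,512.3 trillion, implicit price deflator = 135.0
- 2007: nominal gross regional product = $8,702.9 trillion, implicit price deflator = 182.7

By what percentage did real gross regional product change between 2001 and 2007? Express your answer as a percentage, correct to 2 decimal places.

Deflate each year: 2001 → 5512.3/1.350 = 4083.19; 2007 → 8702.9/1.827 = 4763.49.
So real gross regional product changed by 4763.49/4083.19 − 1 = 0.1666, i.e. 16.66%.

16.66%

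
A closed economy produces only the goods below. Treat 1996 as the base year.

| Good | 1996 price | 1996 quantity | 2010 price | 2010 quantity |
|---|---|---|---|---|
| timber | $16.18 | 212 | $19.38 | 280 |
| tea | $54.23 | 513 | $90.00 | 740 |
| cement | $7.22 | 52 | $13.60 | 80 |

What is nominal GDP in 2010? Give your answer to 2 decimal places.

$73114.40

Nominal GDP 2010 = Σ (p_2010 × q_2010) = 19.38·280 + 90.00·740 + 13.60·80 = 73114.40.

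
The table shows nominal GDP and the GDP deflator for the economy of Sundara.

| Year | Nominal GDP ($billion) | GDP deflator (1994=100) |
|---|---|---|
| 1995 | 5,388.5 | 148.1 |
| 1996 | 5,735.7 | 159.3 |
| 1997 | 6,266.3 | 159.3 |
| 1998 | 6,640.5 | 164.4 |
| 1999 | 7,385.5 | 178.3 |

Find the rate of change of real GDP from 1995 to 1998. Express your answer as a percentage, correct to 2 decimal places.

11.02%

Real GDP 1995 = 5388.5/1.481 = 3638.42.
Real GDP 1998 = 6640.5/1.644 = 4039.23.
Change = 4039.23/3638.42 − 1 = 0.1102.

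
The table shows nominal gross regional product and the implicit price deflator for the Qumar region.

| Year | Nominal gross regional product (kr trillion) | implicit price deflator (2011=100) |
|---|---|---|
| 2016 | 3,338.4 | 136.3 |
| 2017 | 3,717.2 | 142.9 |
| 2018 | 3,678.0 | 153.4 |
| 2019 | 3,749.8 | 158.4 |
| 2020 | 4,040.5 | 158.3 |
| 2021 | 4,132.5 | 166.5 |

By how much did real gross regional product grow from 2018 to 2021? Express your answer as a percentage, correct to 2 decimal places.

3.52%

Real gross regional product 2018 = 3678.0/1.534 = 2397.65.
Real gross regional product 2021 = 4132.5/1.665 = 2481.98.
Change = 2481.98/2397.65 − 1 = 0.0352.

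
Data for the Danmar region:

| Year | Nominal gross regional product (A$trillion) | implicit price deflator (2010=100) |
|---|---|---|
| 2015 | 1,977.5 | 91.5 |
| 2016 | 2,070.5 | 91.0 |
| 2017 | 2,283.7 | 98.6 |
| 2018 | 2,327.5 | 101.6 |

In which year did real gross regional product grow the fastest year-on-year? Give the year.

2016: real = 2070.5/0.910 = 2275.27; growth vs 2015 (2161.20) = 5.28%.
2017: real = 2283.7/0.986 = 2316.13; growth vs 2016 (2275.27) = 1.80%.
2018: real = 2327.5/1.016 = 2290.85; growth vs 2017 (2316.13) = -1.09%.

2016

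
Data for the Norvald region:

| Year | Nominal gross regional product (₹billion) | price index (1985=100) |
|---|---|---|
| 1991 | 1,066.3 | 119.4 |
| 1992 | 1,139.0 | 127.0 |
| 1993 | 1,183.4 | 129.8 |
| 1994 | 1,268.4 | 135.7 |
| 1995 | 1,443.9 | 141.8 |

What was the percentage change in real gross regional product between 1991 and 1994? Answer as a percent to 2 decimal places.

4.66%

Real gross regional product 1991 = 1066.3/1.194 = 893.05.
Real gross regional product 1994 = 1268.4/1.357 = 934.71.
Change = 934.71/893.05 − 1 = 0.0466.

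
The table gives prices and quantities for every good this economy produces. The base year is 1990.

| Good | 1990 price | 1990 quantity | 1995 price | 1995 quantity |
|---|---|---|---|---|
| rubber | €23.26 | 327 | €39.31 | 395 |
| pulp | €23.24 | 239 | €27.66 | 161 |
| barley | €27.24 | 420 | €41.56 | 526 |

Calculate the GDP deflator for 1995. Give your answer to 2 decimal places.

153.50

Nominal GDP 1995 = 39.31·395 + 27.66·161 + 41.56·526 = 41841.27.
Real GDP 1995 (at 1990 prices) = 23.26·395 + 23.24·161 + 27.24·526 = 27257.58.
Deflator = Nominal/Real × 100 = 41841.27/27257.58 × 100 = 153.503.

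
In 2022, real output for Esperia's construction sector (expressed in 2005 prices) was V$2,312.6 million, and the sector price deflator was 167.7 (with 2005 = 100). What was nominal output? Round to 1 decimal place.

V$3,878.2 million

Nominal output = Real × (sector price deflator/100) = 2312.6 × 1.677 = 3878.23.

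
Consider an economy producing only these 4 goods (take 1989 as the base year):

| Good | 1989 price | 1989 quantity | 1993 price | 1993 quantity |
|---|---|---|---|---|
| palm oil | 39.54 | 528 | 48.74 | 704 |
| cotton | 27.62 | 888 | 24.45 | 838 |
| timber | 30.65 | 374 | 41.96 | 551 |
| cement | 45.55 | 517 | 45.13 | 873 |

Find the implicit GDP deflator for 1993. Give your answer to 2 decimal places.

Nominal GDP 1993 = 48.74·704 + 24.45·838 + 41.96·551 + 45.13·873 = 117320.51.
Real GDP 1993 (at 1989 prices) = 39.54·704 + 27.62·838 + 30.65·551 + 45.55·873 = 107635.02.
Deflator = Nominal/Real × 100 = 117320.51/107635.02 × 100 = 108.998.

109.00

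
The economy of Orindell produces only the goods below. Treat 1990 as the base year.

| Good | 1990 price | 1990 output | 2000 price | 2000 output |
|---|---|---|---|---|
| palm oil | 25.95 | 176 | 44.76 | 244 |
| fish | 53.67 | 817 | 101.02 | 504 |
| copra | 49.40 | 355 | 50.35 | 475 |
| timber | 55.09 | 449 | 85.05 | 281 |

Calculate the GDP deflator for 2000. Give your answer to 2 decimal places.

151.60

Nominal GDP 2000 = 44.76·244 + 101.02·504 + 50.35·475 + 85.05·281 = 109650.82.
Real GDP 2000 (at 1990 prices) = 25.95·244 + 53.67·504 + 49.40·475 + 55.09·281 = 72326.77.
Deflator = Nominal/Real × 100 = 109650.82/72326.77 × 100 = 151.605.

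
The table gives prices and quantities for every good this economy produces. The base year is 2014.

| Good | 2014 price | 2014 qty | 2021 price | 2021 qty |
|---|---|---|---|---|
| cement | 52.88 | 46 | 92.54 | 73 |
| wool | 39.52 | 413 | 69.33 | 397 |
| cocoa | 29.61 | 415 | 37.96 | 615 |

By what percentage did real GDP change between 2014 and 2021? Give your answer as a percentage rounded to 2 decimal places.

21.64%

Real GDP 2014 = Nominal GDP 2014 = 52.88·46 + 39.52·413 + 29.61·415 = 31042.39.
Real GDP 2021 (at 2014 prices) = 52.88·73 + 39.52·397 + 29.61·615 = 37759.83.
Real growth = 37759.83/31042.39 − 1 = 0.2164.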